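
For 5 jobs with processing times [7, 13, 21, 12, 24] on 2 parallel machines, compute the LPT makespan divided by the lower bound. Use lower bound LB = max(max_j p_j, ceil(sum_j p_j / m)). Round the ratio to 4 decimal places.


LPT order: [24, 21, 13, 12, 7]
Machine loads after assignment: [36, 41]
LPT makespan = 41
Lower bound = max(max_job, ceil(total/2)) = max(24, 39) = 39
Ratio = 41 / 39 = 1.0513

1.0513


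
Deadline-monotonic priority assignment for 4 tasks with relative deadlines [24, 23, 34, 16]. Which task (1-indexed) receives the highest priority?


Sort tasks by relative deadline (ascending):
  Task 4: deadline = 16
  Task 2: deadline = 23
  Task 1: deadline = 24
  Task 3: deadline = 34
Priority order (highest first): [4, 2, 1, 3]
Highest priority task = 4

4


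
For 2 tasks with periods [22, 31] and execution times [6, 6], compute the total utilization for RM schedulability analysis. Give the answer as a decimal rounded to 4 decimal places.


Compute individual utilizations (exact fractions):
  Task 1: C/T = 6/22 = 3/11 (approx. 0.2727)
  Task 2: C/T = 6/31 (approx. 0.1935)
Total utilization U = 3/11 + 6/31 = 159/341
Rounded to 4 decimal places: U = 0.4663
RM (Liu & Layland) bound for 2 tasks = 0.828427; compare with U = 159/341 (approx. 0.466276)
U <= bound, so schedulable by RM sufficient condition.

0.4663


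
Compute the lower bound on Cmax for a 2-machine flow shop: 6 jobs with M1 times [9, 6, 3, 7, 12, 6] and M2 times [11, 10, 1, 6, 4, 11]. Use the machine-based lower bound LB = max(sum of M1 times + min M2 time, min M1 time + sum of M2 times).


LB1 = sum(M1 times) + min(M2 times) = 43 + 1 = 44
LB2 = min(M1 times) + sum(M2 times) = 3 + 43 = 46
Lower bound = max(LB1, LB2) = max(44, 46) = 46

46


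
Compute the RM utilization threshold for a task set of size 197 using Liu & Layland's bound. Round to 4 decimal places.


Compute 2^(1/197) = 1.0035247108
Subtract 1: 1.0035247108 - 1 = 0.0035247108
Multiply by n: 197 * 0.0035247108 = 0.6943680276
Round to 4 dp: 0.6944

0.6944


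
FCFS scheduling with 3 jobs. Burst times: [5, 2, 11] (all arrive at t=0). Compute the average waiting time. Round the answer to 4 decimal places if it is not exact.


FCFS order (as given): [5, 2, 11]
Waiting times:
  Job 1: wait = 0
  Job 2: wait = 5
  Job 3: wait = 7
Sum of waiting times = 12
Average waiting time = 12/3 = 4.0

4.0


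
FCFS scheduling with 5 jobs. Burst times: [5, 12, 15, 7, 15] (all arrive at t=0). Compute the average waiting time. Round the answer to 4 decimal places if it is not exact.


FCFS order (as given): [5, 12, 15, 7, 15]
Waiting times:
  Job 1: wait = 0
  Job 2: wait = 5
  Job 3: wait = 17
  Job 4: wait = 32
  Job 5: wait = 39
Sum of waiting times = 93
Average waiting time = 93/5 = 18.6

18.6


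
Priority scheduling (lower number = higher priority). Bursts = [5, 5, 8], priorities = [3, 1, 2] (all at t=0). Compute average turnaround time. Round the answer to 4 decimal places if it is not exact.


Sort by priority (ascending = highest first):
Order: [(1, 5), (2, 8), (3, 5)]
Completion times:
  Priority 1, burst=5, C=5
  Priority 2, burst=8, C=13
  Priority 3, burst=5, C=18
Average turnaround = 36/3 = 12.0

12.0


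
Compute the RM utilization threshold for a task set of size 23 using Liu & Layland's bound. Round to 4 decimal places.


Compute 2^(1/23) = 1.0305955448
Subtract 1: 1.0305955448 - 1 = 0.0305955448
Multiply by n: 23 * 0.0305955448 = 0.7036975304
Round to 4 dp: 0.7037

0.7037


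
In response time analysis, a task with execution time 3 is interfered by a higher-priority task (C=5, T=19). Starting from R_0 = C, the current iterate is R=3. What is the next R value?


R_next = C + ceil(R_prev / T_hp) * C_hp
ceil(3 / 19) = ceil(0.1579) = 1
Interference = 1 * 5 = 5
R_next = 3 + 5 = 8

8


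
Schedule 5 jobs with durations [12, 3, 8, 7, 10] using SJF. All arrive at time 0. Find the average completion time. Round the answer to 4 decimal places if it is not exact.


SJF order (ascending): [3, 7, 8, 10, 12]
Completion times:
  Job 1: burst=3, C=3
  Job 2: burst=7, C=10
  Job 3: burst=8, C=18
  Job 4: burst=10, C=28
  Job 5: burst=12, C=40
Average completion = 99/5 = 19.8

19.8


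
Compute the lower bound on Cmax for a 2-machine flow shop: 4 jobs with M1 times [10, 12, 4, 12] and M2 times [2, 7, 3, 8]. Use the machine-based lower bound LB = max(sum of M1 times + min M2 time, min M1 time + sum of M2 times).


LB1 = sum(M1 times) + min(M2 times) = 38 + 2 = 40
LB2 = min(M1 times) + sum(M2 times) = 4 + 20 = 24
Lower bound = max(LB1, LB2) = max(40, 24) = 40

40


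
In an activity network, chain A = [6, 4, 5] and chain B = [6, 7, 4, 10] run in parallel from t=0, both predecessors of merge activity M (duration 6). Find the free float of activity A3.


ES(A3) = sum of predecessors on chain A = 10
EF(A3) = ES + duration = 10 + 5 = 15
Successor of A3 is M. ES(M) = max(sum(A), sum(B)) = max(15, 27) = 27
Free float = ES(successor) - EF(current) = 27 - 15 = 12

12


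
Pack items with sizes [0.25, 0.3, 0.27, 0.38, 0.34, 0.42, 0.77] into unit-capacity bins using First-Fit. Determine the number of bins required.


Place items sequentially using First-Fit:
  Item 0.25 -> new Bin 1
  Item 0.3 -> Bin 1 (now 0.55)
  Item 0.27 -> Bin 1 (now 0.82)
  Item 0.38 -> new Bin 2
  Item 0.34 -> Bin 2 (now 0.72)
  Item 0.42 -> new Bin 3
  Item 0.77 -> new Bin 4
Total bins used = 4

4


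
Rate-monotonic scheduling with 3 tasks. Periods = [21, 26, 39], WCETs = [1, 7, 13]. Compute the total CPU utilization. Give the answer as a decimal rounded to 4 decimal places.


Compute individual utilizations (exact fractions):
  Task 1: C/T = 1/21 (approx. 0.0476)
  Task 2: C/T = 7/26 (approx. 0.2692)
  Task 3: C/T = 13/39 = 1/3 (approx. 0.3333)
Total utilization U = 1/21 + 7/26 + 1/3 = 355/546
Rounded to 4 decimal places: U = 0.6502
RM (Liu & Layland) bound for 3 tasks = 0.779763; compare with U = 355/546 (approx. 0.650183)
U <= bound, so schedulable by RM sufficient condition.

0.6502


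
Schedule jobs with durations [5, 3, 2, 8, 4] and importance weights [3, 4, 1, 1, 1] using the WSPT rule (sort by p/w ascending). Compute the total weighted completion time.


Compute p/w ratios and sort ascending (WSPT): [(3, 4), (5, 3), (2, 1), (4, 1), (8, 1)]
Compute weighted completion times:
  Job (p=3,w=4): C=3, w*C=4*3=12
  Job (p=5,w=3): C=8, w*C=3*8=24
  Job (p=2,w=1): C=10, w*C=1*10=10
  Job (p=4,w=1): C=14, w*C=1*14=14
  Job (p=8,w=1): C=22, w*C=1*22=22
Total weighted completion time = 82

82


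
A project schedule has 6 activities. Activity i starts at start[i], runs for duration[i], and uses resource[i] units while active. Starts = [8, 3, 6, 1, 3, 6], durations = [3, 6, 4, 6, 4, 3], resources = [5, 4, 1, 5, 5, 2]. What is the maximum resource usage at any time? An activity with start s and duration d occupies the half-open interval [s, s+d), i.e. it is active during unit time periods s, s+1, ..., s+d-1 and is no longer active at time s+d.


Each activity i is active on [start_i, start_i + duration_i).
Compute total resource usage per time slot:
  t=0: active resources = [], total = 0
  t=1: active resources = [5], total = 5
  t=2: active resources = [5], total = 5
  t=3: active resources = [4, 5, 5], total = 14
  t=4: active resources = [4, 5, 5], total = 14
  t=5: active resources = [4, 5, 5], total = 14
  t=6: active resources = [4, 1, 5, 5, 2], total = 17
  t=7: active resources = [4, 1, 2], total = 7
  t=8: active resources = [5, 4, 1, 2], total = 12
  t=9: active resources = [5, 1], total = 6
  t=10: active resources = [5], total = 5
Peak resource demand = 17

17


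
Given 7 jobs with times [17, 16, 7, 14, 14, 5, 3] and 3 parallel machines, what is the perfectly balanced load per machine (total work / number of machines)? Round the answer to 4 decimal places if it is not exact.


Total processing time = 17 + 16 + 7 + 14 + 14 + 5 + 3 = 76
Number of machines = 3
Ideal balanced load = 76 / 3 = 25.3333

25.3333


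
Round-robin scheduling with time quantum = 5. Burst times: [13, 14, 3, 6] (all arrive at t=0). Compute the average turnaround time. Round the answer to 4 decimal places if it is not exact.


Time quantum = 5
Execution trace:
  J1 runs 5 units, time = 5
  J2 runs 5 units, time = 10
  J3 runs 3 units, time = 13
  J4 runs 5 units, time = 18
  J1 runs 5 units, time = 23
  J2 runs 5 units, time = 28
  J4 runs 1 units, time = 29
  J1 runs 3 units, time = 32
  J2 runs 4 units, time = 36
Finish times: [32, 36, 13, 29]
Average turnaround = 110/4 = 27.5

27.5


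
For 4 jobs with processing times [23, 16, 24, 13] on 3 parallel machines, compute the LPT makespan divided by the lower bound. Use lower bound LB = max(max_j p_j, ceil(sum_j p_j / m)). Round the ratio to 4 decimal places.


LPT order: [24, 23, 16, 13]
Machine loads after assignment: [24, 23, 29]
LPT makespan = 29
Lower bound = max(max_job, ceil(total/3)) = max(24, 26) = 26
Ratio = 29 / 26 = 1.1154

1.1154


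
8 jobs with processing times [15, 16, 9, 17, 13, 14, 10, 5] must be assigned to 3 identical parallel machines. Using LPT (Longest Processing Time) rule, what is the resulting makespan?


Sort jobs in decreasing order (LPT): [17, 16, 15, 14, 13, 10, 9, 5]
Assign each job to the least loaded machine:
  Machine 1: jobs [17, 10, 9], load = 36
  Machine 2: jobs [16, 13, 5], load = 34
  Machine 3: jobs [15, 14], load = 29
Makespan = max load = 36

36


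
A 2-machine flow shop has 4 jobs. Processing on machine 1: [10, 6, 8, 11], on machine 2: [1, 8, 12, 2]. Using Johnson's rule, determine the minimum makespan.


Apply Johnson's rule:
  Group 1 (a <= b): [(2, 6, 8), (3, 8, 12)]
  Group 2 (a > b): [(4, 11, 2), (1, 10, 1)]
Optimal job order: [2, 3, 4, 1]
Schedule:
  Job 2: M1 done at 6, M2 done at 14
  Job 3: M1 done at 14, M2 done at 26
  Job 4: M1 done at 25, M2 done at 28
  Job 1: M1 done at 35, M2 done at 36
Makespan = 36

36


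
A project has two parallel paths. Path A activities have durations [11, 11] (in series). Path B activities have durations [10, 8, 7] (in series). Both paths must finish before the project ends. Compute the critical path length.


Path A total = 11 + 11 = 22
Path B total = 10 + 8 + 7 = 25
Critical path = longest path = max(22, 25) = 25

25


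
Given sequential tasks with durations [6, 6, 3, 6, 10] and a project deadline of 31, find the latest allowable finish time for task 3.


LF(activity 3) = deadline - sum of successor durations
Successors: activities 4 through 5 with durations [6, 10]
Sum of successor durations = 16
LF = 31 - 16 = 15

15


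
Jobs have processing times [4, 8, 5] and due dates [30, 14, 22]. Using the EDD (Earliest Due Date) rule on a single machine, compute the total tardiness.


Sort by due date (EDD order): [(8, 14), (5, 22), (4, 30)]
Compute completion times and tardiness:
  Job 1: p=8, d=14, C=8, tardiness=max(0,8-14)=0
  Job 2: p=5, d=22, C=13, tardiness=max(0,13-22)=0
  Job 3: p=4, d=30, C=17, tardiness=max(0,17-30)=0
Total tardiness = 0

0


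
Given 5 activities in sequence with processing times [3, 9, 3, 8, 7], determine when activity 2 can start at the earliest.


Activity 2 starts after activities 1 through 1 complete.
Predecessor durations: [3]
ES = 3 = 3

3


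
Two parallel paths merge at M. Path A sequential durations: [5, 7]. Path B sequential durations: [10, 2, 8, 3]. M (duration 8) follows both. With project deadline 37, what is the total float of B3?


Forward pass: ES(B3) = sum of predecessors on chain B = 12
EF = ES + duration = 12 + 8 = 20
Backward pass: LF(M) = deadline = 37; LS(M) = 37 - 8 = 29
LF(B3) = LS(M) - sum(successors on chain B) = 29 - 3 = 26
LS = LF - duration = 26 - 8 = 18
Total float = LS - ES = 18 - 12 = 6

6


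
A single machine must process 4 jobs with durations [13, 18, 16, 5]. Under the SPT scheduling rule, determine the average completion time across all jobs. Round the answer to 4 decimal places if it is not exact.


Sort jobs by processing time (SPT order): [5, 13, 16, 18]
Compute completion times sequentially:
  Job 1: processing = 5, completes at 5
  Job 2: processing = 13, completes at 18
  Job 3: processing = 16, completes at 34
  Job 4: processing = 18, completes at 52
Sum of completion times = 109
Average completion time = 109/4 = 27.25

27.25


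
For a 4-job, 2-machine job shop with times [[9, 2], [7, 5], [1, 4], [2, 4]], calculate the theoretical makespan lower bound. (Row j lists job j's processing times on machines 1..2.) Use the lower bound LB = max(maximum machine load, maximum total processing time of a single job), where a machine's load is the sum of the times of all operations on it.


Machine loads:
  Machine 1: 9 + 7 + 1 + 2 = 19
  Machine 2: 2 + 5 + 4 + 4 = 15
Max machine load = 19
Job totals:
  Job 1: 11
  Job 2: 12
  Job 3: 5
  Job 4: 6
Max job total = 12
Lower bound = max(19, 12) = 19

19


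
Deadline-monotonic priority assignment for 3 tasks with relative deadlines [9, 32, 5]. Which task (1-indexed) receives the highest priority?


Sort tasks by relative deadline (ascending):
  Task 3: deadline = 5
  Task 1: deadline = 9
  Task 2: deadline = 32
Priority order (highest first): [3, 1, 2]
Highest priority task = 3

3


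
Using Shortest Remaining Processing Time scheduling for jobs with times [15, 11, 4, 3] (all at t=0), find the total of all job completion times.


Since all jobs arrive at t=0, SRPT equals SPT ordering.
SPT order: [3, 4, 11, 15]
Completion times:
  Job 1: p=3, C=3
  Job 2: p=4, C=7
  Job 3: p=11, C=18
  Job 4: p=15, C=33
Total completion time = 3 + 7 + 18 + 33 = 61

61


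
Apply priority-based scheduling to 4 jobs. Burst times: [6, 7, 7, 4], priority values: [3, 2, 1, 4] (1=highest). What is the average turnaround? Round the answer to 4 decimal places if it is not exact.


Sort by priority (ascending = highest first):
Order: [(1, 7), (2, 7), (3, 6), (4, 4)]
Completion times:
  Priority 1, burst=7, C=7
  Priority 2, burst=7, C=14
  Priority 3, burst=6, C=20
  Priority 4, burst=4, C=24
Average turnaround = 65/4 = 16.25

16.25


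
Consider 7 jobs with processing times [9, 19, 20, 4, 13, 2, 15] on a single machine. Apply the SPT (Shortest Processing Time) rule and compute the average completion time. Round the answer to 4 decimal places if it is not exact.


Sort jobs by processing time (SPT order): [2, 4, 9, 13, 15, 19, 20]
Compute completion times sequentially:
  Job 1: processing = 2, completes at 2
  Job 2: processing = 4, completes at 6
  Job 3: processing = 9, completes at 15
  Job 4: processing = 13, completes at 28
  Job 5: processing = 15, completes at 43
  Job 6: processing = 19, completes at 62
  Job 7: processing = 20, completes at 82
Sum of completion times = 238
Average completion time = 238/7 = 34.0

34.0


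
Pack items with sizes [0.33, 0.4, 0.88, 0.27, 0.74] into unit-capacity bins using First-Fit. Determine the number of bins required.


Place items sequentially using First-Fit:
  Item 0.33 -> new Bin 1
  Item 0.4 -> Bin 1 (now 0.73)
  Item 0.88 -> new Bin 2
  Item 0.27 -> Bin 1 (now 1.0)
  Item 0.74 -> new Bin 3
Total bins used = 3

3


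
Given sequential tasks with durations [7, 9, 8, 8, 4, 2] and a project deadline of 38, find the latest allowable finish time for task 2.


LF(activity 2) = deadline - sum of successor durations
Successors: activities 3 through 6 with durations [8, 8, 4, 2]
Sum of successor durations = 22
LF = 38 - 22 = 16

16


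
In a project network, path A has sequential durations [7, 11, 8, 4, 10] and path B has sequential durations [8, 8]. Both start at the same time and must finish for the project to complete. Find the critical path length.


Path A total = 7 + 11 + 8 + 4 + 10 = 40
Path B total = 8 + 8 = 16
Critical path = longest path = max(40, 16) = 40

40


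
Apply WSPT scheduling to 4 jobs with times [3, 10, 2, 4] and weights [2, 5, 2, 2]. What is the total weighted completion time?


Compute p/w ratios and sort ascending (WSPT): [(2, 2), (3, 2), (10, 5), (4, 2)]
Compute weighted completion times:
  Job (p=2,w=2): C=2, w*C=2*2=4
  Job (p=3,w=2): C=5, w*C=2*5=10
  Job (p=10,w=5): C=15, w*C=5*15=75
  Job (p=4,w=2): C=19, w*C=2*19=38
Total weighted completion time = 127

127


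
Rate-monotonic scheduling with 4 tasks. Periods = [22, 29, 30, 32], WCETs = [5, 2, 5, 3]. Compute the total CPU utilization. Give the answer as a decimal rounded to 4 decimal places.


Compute individual utilizations (exact fractions):
  Task 1: C/T = 5/22 (approx. 0.2273)
  Task 2: C/T = 2/29 (approx. 0.069)
  Task 3: C/T = 5/30 = 1/6 (approx. 0.1667)
  Task 4: C/T = 3/32 (approx. 0.0938)
Total utilization U = 5/22 + 2/29 + 1/6 + 3/32 = 17047/30624
Rounded to 4 decimal places: U = 0.5567
RM (Liu & Layland) bound for 4 tasks = 0.756828; compare with U = 17047/30624 (approx. 0.556655)
U <= bound, so schedulable by RM sufficient condition.

0.5567


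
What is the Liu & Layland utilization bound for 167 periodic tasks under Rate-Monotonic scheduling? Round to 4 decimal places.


Compute 2^(1/167) = 1.0041592075
Subtract 1: 1.0041592075 - 1 = 0.0041592075
Multiply by n: 167 * 0.0041592075 = 0.6945876525
Round to 4 dp: 0.6946

0.6946


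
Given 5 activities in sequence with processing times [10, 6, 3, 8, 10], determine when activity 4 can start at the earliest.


Activity 4 starts after activities 1 through 3 complete.
Predecessor durations: [10, 6, 3]
ES = 10 + 6 + 3 = 19

19


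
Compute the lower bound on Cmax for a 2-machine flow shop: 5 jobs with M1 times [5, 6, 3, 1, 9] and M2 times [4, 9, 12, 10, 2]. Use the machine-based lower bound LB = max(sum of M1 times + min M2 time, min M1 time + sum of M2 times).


LB1 = sum(M1 times) + min(M2 times) = 24 + 2 = 26
LB2 = min(M1 times) + sum(M2 times) = 1 + 37 = 38
Lower bound = max(LB1, LB2) = max(26, 38) = 38

38


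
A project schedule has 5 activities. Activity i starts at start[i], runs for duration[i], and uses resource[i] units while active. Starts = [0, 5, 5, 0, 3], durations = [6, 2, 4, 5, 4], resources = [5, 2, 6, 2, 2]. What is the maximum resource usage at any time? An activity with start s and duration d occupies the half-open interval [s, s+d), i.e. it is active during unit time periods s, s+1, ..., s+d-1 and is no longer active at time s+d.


Each activity i is active on [start_i, start_i + duration_i).
Compute total resource usage per time slot:
  t=0: active resources = [5, 2], total = 7
  t=1: active resources = [5, 2], total = 7
  t=2: active resources = [5, 2], total = 7
  t=3: active resources = [5, 2, 2], total = 9
  t=4: active resources = [5, 2, 2], total = 9
  t=5: active resources = [5, 2, 6, 2], total = 15
  t=6: active resources = [2, 6, 2], total = 10
  t=7: active resources = [6], total = 6
  t=8: active resources = [6], total = 6
Peak resource demand = 15

15


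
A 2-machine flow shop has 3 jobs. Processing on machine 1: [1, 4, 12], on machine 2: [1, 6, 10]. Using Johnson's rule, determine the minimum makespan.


Apply Johnson's rule:
  Group 1 (a <= b): [(1, 1, 1), (2, 4, 6)]
  Group 2 (a > b): [(3, 12, 10)]
Optimal job order: [1, 2, 3]
Schedule:
  Job 1: M1 done at 1, M2 done at 2
  Job 2: M1 done at 5, M2 done at 11
  Job 3: M1 done at 17, M2 done at 27
Makespan = 27

27


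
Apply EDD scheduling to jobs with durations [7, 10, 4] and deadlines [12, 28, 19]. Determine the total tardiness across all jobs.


Sort by due date (EDD order): [(7, 12), (4, 19), (10, 28)]
Compute completion times and tardiness:
  Job 1: p=7, d=12, C=7, tardiness=max(0,7-12)=0
  Job 2: p=4, d=19, C=11, tardiness=max(0,11-19)=0
  Job 3: p=10, d=28, C=21, tardiness=max(0,21-28)=0
Total tardiness = 0

0


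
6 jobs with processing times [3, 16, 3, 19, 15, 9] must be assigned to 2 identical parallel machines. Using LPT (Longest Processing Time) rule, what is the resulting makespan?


Sort jobs in decreasing order (LPT): [19, 16, 15, 9, 3, 3]
Assign each job to the least loaded machine:
  Machine 1: jobs [19, 9, 3, 3], load = 34
  Machine 2: jobs [16, 15], load = 31
Makespan = max load = 34

34


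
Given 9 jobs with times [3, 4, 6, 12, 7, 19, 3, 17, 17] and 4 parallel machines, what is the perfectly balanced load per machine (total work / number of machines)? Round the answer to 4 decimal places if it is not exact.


Total processing time = 3 + 4 + 6 + 12 + 7 + 19 + 3 + 17 + 17 = 88
Number of machines = 4
Ideal balanced load = 88 / 4 = 22.0

22.0


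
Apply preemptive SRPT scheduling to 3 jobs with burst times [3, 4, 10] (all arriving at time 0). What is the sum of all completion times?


Since all jobs arrive at t=0, SRPT equals SPT ordering.
SPT order: [3, 4, 10]
Completion times:
  Job 1: p=3, C=3
  Job 2: p=4, C=7
  Job 3: p=10, C=17
Total completion time = 3 + 7 + 17 = 27

27


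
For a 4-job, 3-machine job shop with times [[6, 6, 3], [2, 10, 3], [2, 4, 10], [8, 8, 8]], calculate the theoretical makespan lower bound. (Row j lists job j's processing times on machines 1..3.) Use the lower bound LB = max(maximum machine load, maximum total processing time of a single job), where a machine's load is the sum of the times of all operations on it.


Machine loads:
  Machine 1: 6 + 2 + 2 + 8 = 18
  Machine 2: 6 + 10 + 4 + 8 = 28
  Machine 3: 3 + 3 + 10 + 8 = 24
Max machine load = 28
Job totals:
  Job 1: 15
  Job 2: 15
  Job 3: 16
  Job 4: 24
Max job total = 24
Lower bound = max(28, 24) = 28

28


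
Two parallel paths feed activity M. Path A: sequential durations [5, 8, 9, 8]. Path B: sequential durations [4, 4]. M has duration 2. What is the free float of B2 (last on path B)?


ES(B2) = sum of predecessors on chain B = 4
EF(B2) = ES + duration = 4 + 4 = 8
Successor of B2 is M. ES(M) = max(sum(A), sum(B)) = max(30, 8) = 30
Free float = ES(successor) - EF(current) = 30 - 8 = 22

22


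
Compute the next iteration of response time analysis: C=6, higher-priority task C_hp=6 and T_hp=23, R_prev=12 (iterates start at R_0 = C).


R_next = C + ceil(R_prev / T_hp) * C_hp
ceil(12 / 23) = ceil(0.5217) = 1
Interference = 1 * 6 = 6
R_next = 6 + 6 = 12
R_next = R_prev, so the iteration has converged (response time = 12).

12


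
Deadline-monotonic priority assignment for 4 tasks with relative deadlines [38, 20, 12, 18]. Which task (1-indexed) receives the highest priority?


Sort tasks by relative deadline (ascending):
  Task 3: deadline = 12
  Task 4: deadline = 18
  Task 2: deadline = 20
  Task 1: deadline = 38
Priority order (highest first): [3, 4, 2, 1]
Highest priority task = 3

3


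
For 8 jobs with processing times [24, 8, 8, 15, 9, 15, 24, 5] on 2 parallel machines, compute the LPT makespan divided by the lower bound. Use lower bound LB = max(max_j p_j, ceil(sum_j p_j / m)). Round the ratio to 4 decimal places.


LPT order: [24, 24, 15, 15, 9, 8, 8, 5]
Machine loads after assignment: [53, 55]
LPT makespan = 55
Lower bound = max(max_job, ceil(total/2)) = max(24, 54) = 54
Ratio = 55 / 54 = 1.0185

1.0185


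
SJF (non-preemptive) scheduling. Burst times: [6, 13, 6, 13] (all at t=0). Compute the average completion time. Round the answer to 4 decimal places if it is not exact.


SJF order (ascending): [6, 6, 13, 13]
Completion times:
  Job 1: burst=6, C=6
  Job 2: burst=6, C=12
  Job 3: burst=13, C=25
  Job 4: burst=13, C=38
Average completion = 81/4 = 20.25

20.25


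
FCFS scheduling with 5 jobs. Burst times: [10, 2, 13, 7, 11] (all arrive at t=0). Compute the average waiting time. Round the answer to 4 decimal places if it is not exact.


FCFS order (as given): [10, 2, 13, 7, 11]
Waiting times:
  Job 1: wait = 0
  Job 2: wait = 10
  Job 3: wait = 12
  Job 4: wait = 25
  Job 5: wait = 32
Sum of waiting times = 79
Average waiting time = 79/5 = 15.8

15.8


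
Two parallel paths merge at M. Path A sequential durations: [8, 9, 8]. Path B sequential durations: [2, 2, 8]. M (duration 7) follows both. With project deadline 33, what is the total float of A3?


Forward pass: ES(A3) = sum of predecessors on chain A = 17
EF = ES + duration = 17 + 8 = 25
Backward pass: LF(M) = deadline = 33; LS(M) = 33 - 7 = 26
LF(A3) = LS(M) - sum(successors on chain A) = 26 - 0 = 26
LS = LF - duration = 26 - 8 = 18
Total float = LS - ES = 18 - 17 = 1

1


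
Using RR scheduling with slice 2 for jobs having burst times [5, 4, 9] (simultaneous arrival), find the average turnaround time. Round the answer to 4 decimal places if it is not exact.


Time quantum = 2
Execution trace:
  J1 runs 2 units, time = 2
  J2 runs 2 units, time = 4
  J3 runs 2 units, time = 6
  J1 runs 2 units, time = 8
  J2 runs 2 units, time = 10
  J3 runs 2 units, time = 12
  J1 runs 1 units, time = 13
  J3 runs 2 units, time = 15
  J3 runs 2 units, time = 17
  J3 runs 1 units, time = 18
Finish times: [13, 10, 18]
Average turnaround = 41/3 = 13.6667

13.6667


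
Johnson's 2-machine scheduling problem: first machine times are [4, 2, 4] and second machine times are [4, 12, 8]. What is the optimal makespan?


Apply Johnson's rule:
  Group 1 (a <= b): [(2, 2, 12), (1, 4, 4), (3, 4, 8)]
  Group 2 (a > b): []
Optimal job order: [2, 1, 3]
Schedule:
  Job 2: M1 done at 2, M2 done at 14
  Job 1: M1 done at 6, M2 done at 18
  Job 3: M1 done at 10, M2 done at 26
Makespan = 26

26


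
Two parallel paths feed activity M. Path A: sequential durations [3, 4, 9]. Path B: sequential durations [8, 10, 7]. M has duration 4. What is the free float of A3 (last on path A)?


ES(A3) = sum of predecessors on chain A = 7
EF(A3) = ES + duration = 7 + 9 = 16
Successor of A3 is M. ES(M) = max(sum(A), sum(B)) = max(16, 25) = 25
Free float = ES(successor) - EF(current) = 25 - 16 = 9

9


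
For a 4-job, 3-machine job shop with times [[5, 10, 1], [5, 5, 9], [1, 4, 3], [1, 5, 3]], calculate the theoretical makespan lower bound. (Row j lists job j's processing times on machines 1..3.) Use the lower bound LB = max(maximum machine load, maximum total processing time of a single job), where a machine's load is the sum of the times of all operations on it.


Machine loads:
  Machine 1: 5 + 5 + 1 + 1 = 12
  Machine 2: 10 + 5 + 4 + 5 = 24
  Machine 3: 1 + 9 + 3 + 3 = 16
Max machine load = 24
Job totals:
  Job 1: 16
  Job 2: 19
  Job 3: 8
  Job 4: 9
Max job total = 19
Lower bound = max(24, 19) = 24

24


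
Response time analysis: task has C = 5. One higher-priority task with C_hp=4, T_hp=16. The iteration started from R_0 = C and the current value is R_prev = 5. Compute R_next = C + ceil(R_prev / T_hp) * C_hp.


R_next = C + ceil(R_prev / T_hp) * C_hp
ceil(5 / 16) = ceil(0.3125) = 1
Interference = 1 * 4 = 4
R_next = 5 + 4 = 9

9


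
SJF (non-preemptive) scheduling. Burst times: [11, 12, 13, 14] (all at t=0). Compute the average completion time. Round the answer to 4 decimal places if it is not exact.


SJF order (ascending): [11, 12, 13, 14]
Completion times:
  Job 1: burst=11, C=11
  Job 2: burst=12, C=23
  Job 3: burst=13, C=36
  Job 4: burst=14, C=50
Average completion = 120/4 = 30.0

30.0


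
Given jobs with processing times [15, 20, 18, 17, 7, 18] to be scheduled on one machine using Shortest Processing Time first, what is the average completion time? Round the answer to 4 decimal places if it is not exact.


Sort jobs by processing time (SPT order): [7, 15, 17, 18, 18, 20]
Compute completion times sequentially:
  Job 1: processing = 7, completes at 7
  Job 2: processing = 15, completes at 22
  Job 3: processing = 17, completes at 39
  Job 4: processing = 18, completes at 57
  Job 5: processing = 18, completes at 75
  Job 6: processing = 20, completes at 95
Sum of completion times = 295
Average completion time = 295/6 = 49.1667

49.1667


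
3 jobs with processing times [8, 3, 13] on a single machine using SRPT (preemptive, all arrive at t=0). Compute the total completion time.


Since all jobs arrive at t=0, SRPT equals SPT ordering.
SPT order: [3, 8, 13]
Completion times:
  Job 1: p=3, C=3
  Job 2: p=8, C=11
  Job 3: p=13, C=24
Total completion time = 3 + 11 + 24 = 38

38


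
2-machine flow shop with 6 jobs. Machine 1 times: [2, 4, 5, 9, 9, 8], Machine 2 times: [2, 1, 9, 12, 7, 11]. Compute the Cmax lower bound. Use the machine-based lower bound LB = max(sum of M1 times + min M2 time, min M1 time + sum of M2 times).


LB1 = sum(M1 times) + min(M2 times) = 37 + 1 = 38
LB2 = min(M1 times) + sum(M2 times) = 2 + 42 = 44
Lower bound = max(LB1, LB2) = max(38, 44) = 44

44


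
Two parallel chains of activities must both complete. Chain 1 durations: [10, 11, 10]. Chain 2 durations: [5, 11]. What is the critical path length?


Path A total = 10 + 11 + 10 = 31
Path B total = 5 + 11 = 16
Critical path = longest path = max(31, 16) = 31

31


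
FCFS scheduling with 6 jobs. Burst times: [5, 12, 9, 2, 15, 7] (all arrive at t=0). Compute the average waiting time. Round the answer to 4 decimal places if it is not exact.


FCFS order (as given): [5, 12, 9, 2, 15, 7]
Waiting times:
  Job 1: wait = 0
  Job 2: wait = 5
  Job 3: wait = 17
  Job 4: wait = 26
  Job 5: wait = 28
  Job 6: wait = 43
Sum of waiting times = 119
Average waiting time = 119/6 = 19.8333

19.8333


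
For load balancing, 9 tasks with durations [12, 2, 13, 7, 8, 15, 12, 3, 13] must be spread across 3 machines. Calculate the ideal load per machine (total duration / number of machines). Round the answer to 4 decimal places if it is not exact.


Total processing time = 12 + 2 + 13 + 7 + 8 + 15 + 12 + 3 + 13 = 85
Number of machines = 3
Ideal balanced load = 85 / 3 = 28.3333

28.3333


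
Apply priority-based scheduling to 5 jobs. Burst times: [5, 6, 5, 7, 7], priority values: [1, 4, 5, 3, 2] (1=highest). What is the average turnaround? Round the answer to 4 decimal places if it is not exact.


Sort by priority (ascending = highest first):
Order: [(1, 5), (2, 7), (3, 7), (4, 6), (5, 5)]
Completion times:
  Priority 1, burst=5, C=5
  Priority 2, burst=7, C=12
  Priority 3, burst=7, C=19
  Priority 4, burst=6, C=25
  Priority 5, burst=5, C=30
Average turnaround = 91/5 = 18.2

18.2


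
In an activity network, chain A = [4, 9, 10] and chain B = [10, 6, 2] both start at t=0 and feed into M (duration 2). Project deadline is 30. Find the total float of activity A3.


Forward pass: ES(A3) = sum of predecessors on chain A = 13
EF = ES + duration = 13 + 10 = 23
Backward pass: LF(M) = deadline = 30; LS(M) = 30 - 2 = 28
LF(A3) = LS(M) - sum(successors on chain A) = 28 - 0 = 28
LS = LF - duration = 28 - 10 = 18
Total float = LS - ES = 18 - 13 = 5

5


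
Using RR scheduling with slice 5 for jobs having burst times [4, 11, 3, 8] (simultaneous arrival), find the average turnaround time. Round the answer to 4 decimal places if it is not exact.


Time quantum = 5
Execution trace:
  J1 runs 4 units, time = 4
  J2 runs 5 units, time = 9
  J3 runs 3 units, time = 12
  J4 runs 5 units, time = 17
  J2 runs 5 units, time = 22
  J4 runs 3 units, time = 25
  J2 runs 1 units, time = 26
Finish times: [4, 26, 12, 25]
Average turnaround = 67/4 = 16.75

16.75


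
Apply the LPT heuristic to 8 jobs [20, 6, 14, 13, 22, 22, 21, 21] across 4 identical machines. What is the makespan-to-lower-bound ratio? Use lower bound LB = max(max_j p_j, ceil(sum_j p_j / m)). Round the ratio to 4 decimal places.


LPT order: [22, 22, 21, 21, 20, 14, 13, 6]
Machine loads after assignment: [35, 28, 41, 35]
LPT makespan = 41
Lower bound = max(max_job, ceil(total/4)) = max(22, 35) = 35
Ratio = 41 / 35 = 1.1714

1.1714


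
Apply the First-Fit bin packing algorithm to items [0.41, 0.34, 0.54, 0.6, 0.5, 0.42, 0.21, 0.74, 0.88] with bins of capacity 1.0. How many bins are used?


Place items sequentially using First-Fit:
  Item 0.41 -> new Bin 1
  Item 0.34 -> Bin 1 (now 0.75)
  Item 0.54 -> new Bin 2
  Item 0.6 -> new Bin 3
  Item 0.5 -> new Bin 4
  Item 0.42 -> Bin 2 (now 0.96)
  Item 0.21 -> Bin 1 (now 0.96)
  Item 0.74 -> new Bin 5
  Item 0.88 -> new Bin 6
Total bins used = 6

6


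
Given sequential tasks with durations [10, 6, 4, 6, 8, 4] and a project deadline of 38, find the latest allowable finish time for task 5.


LF(activity 5) = deadline - sum of successor durations
Successors: activities 6 through 6 with durations [4]
Sum of successor durations = 4
LF = 38 - 4 = 34

34


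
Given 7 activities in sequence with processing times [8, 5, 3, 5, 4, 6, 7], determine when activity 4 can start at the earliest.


Activity 4 starts after activities 1 through 3 complete.
Predecessor durations: [8, 5, 3]
ES = 8 + 5 + 3 = 16

16


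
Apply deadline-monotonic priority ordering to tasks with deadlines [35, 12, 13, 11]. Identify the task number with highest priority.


Sort tasks by relative deadline (ascending):
  Task 4: deadline = 11
  Task 2: deadline = 12
  Task 3: deadline = 13
  Task 1: deadline = 35
Priority order (highest first): [4, 2, 3, 1]
Highest priority task = 4

4


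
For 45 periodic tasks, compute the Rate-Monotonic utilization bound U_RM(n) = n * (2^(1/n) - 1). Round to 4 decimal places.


Compute 2^(1/45) = 1.0155225125
Subtract 1: 1.0155225125 - 1 = 0.0155225125
Multiply by n: 45 * 0.0155225125 = 0.6985130625
Round to 4 dp: 0.6985

0.6985


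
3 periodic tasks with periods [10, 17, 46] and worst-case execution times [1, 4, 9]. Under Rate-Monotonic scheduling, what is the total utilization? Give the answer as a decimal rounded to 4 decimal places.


Compute individual utilizations (exact fractions):
  Task 1: C/T = 1/10 (approx. 0.1)
  Task 2: C/T = 4/17 (approx. 0.2353)
  Task 3: C/T = 9/46 (approx. 0.1957)
Total utilization U = 1/10 + 4/17 + 9/46 = 1038/1955
Rounded to 4 decimal places: U = 0.5309
RM (Liu & Layland) bound for 3 tasks = 0.779763; compare with U = 1038/1955 (approx. 0.530946)
U <= bound, so schedulable by RM sufficient condition.

0.5309


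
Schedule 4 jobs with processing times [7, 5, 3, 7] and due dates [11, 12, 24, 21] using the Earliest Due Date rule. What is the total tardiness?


Sort by due date (EDD order): [(7, 11), (5, 12), (7, 21), (3, 24)]
Compute completion times and tardiness:
  Job 1: p=7, d=11, C=7, tardiness=max(0,7-11)=0
  Job 2: p=5, d=12, C=12, tardiness=max(0,12-12)=0
  Job 3: p=7, d=21, C=19, tardiness=max(0,19-21)=0
  Job 4: p=3, d=24, C=22, tardiness=max(0,22-24)=0
Total tardiness = 0

0


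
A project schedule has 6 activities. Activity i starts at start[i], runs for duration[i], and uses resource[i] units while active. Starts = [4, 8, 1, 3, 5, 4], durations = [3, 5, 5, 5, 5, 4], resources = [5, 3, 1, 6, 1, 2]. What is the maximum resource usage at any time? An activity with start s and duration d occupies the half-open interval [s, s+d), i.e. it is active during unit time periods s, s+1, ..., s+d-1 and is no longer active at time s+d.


Each activity i is active on [start_i, start_i + duration_i).
Compute total resource usage per time slot:
  t=0: active resources = [], total = 0
  t=1: active resources = [1], total = 1
  t=2: active resources = [1], total = 1
  t=3: active resources = [1, 6], total = 7
  t=4: active resources = [5, 1, 6, 2], total = 14
  t=5: active resources = [5, 1, 6, 1, 2], total = 15
  t=6: active resources = [5, 6, 1, 2], total = 14
  t=7: active resources = [6, 1, 2], total = 9
  t=8: active resources = [3, 1], total = 4
  t=9: active resources = [3, 1], total = 4
  t=10: active resources = [3], total = 3
  t=11: active resources = [3], total = 3
  t=12: active resources = [3], total = 3
Peak resource demand = 15

15


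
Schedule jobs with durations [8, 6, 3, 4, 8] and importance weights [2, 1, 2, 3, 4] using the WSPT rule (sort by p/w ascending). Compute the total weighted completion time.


Compute p/w ratios and sort ascending (WSPT): [(4, 3), (3, 2), (8, 4), (8, 2), (6, 1)]
Compute weighted completion times:
  Job (p=4,w=3): C=4, w*C=3*4=12
  Job (p=3,w=2): C=7, w*C=2*7=14
  Job (p=8,w=4): C=15, w*C=4*15=60
  Job (p=8,w=2): C=23, w*C=2*23=46
  Job (p=6,w=1): C=29, w*C=1*29=29
Total weighted completion time = 161

161


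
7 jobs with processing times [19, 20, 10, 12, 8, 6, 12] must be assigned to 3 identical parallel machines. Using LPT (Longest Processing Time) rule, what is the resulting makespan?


Sort jobs in decreasing order (LPT): [20, 19, 12, 12, 10, 8, 6]
Assign each job to the least loaded machine:
  Machine 1: jobs [20, 8], load = 28
  Machine 2: jobs [19, 10], load = 29
  Machine 3: jobs [12, 12, 6], load = 30
Makespan = max load = 30

30


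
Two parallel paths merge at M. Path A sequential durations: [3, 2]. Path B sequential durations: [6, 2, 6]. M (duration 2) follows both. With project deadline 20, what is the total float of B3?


Forward pass: ES(B3) = sum of predecessors on chain B = 8
EF = ES + duration = 8 + 6 = 14
Backward pass: LF(M) = deadline = 20; LS(M) = 20 - 2 = 18
LF(B3) = LS(M) - sum(successors on chain B) = 18 - 0 = 18
LS = LF - duration = 18 - 6 = 12
Total float = LS - ES = 12 - 8 = 4

4


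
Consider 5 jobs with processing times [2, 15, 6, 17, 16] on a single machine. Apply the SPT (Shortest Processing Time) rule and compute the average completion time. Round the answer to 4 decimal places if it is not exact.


Sort jobs by processing time (SPT order): [2, 6, 15, 16, 17]
Compute completion times sequentially:
  Job 1: processing = 2, completes at 2
  Job 2: processing = 6, completes at 8
  Job 3: processing = 15, completes at 23
  Job 4: processing = 16, completes at 39
  Job 5: processing = 17, completes at 56
Sum of completion times = 128
Average completion time = 128/5 = 25.6

25.6


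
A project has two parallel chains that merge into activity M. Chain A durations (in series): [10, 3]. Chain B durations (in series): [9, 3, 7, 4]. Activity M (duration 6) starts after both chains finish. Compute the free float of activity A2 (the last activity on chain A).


ES(A2) = sum of predecessors on chain A = 10
EF(A2) = ES + duration = 10 + 3 = 13
Successor of A2 is M. ES(M) = max(sum(A), sum(B)) = max(13, 23) = 23
Free float = ES(successor) - EF(current) = 23 - 13 = 10

10


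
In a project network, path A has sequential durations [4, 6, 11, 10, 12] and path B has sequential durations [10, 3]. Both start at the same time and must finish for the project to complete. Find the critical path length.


Path A total = 4 + 6 + 11 + 10 + 12 = 43
Path B total = 10 + 3 = 13
Critical path = longest path = max(43, 13) = 43

43


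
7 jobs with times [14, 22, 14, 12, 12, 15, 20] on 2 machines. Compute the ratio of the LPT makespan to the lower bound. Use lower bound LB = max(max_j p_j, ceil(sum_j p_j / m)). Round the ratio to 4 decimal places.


LPT order: [22, 20, 15, 14, 14, 12, 12]
Machine loads after assignment: [60, 49]
LPT makespan = 60
Lower bound = max(max_job, ceil(total/2)) = max(22, 55) = 55
Ratio = 60 / 55 = 1.0909

1.0909


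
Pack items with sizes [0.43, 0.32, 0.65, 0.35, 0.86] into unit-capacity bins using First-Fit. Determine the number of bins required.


Place items sequentially using First-Fit:
  Item 0.43 -> new Bin 1
  Item 0.32 -> Bin 1 (now 0.75)
  Item 0.65 -> new Bin 2
  Item 0.35 -> Bin 2 (now 1.0)
  Item 0.86 -> new Bin 3
Total bins used = 3

3


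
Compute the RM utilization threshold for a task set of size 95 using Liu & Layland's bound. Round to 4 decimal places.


Compute 2^(1/95) = 1.0073229689
Subtract 1: 1.0073229689 - 1 = 0.0073229689
Multiply by n: 95 * 0.0073229689 = 0.6956820455
Round to 4 dp: 0.6957

0.6957


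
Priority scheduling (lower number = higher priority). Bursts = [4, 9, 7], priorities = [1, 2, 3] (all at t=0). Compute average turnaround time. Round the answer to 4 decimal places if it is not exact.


Sort by priority (ascending = highest first):
Order: [(1, 4), (2, 9), (3, 7)]
Completion times:
  Priority 1, burst=4, C=4
  Priority 2, burst=9, C=13
  Priority 3, burst=7, C=20
Average turnaround = 37/3 = 12.3333

12.3333


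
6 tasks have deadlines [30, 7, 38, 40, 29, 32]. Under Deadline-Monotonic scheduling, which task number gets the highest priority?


Sort tasks by relative deadline (ascending):
  Task 2: deadline = 7
  Task 5: deadline = 29
  Task 1: deadline = 30
  Task 6: deadline = 32
  Task 3: deadline = 38
  Task 4: deadline = 40
Priority order (highest first): [2, 5, 1, 6, 3, 4]
Highest priority task = 2

2
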